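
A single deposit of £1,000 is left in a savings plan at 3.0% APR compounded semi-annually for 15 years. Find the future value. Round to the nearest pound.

£1,563

i = 0.03/2 = 0.015 per half-year; n = 15·2 = 30.
FV = 1,000 × (1 + 0.015)^30 = 1,563.0802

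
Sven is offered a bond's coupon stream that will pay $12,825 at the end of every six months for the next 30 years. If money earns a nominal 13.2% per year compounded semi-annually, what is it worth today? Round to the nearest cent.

i = 0.132/2 = 0.066 per half-year; n = 30·2 = 60.
Annuity factor a(60|0.066) = 14.824157; PV = 12825 × 14.824157 = 190,119.8075

$190,119.81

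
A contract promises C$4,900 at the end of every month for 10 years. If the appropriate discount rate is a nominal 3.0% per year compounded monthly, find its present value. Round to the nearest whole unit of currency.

C$507,453

With 12 periods per year: i = 0.0025, n = 120.
PV = 4900 × [1 − (1+0.0025)^(−120)] / 0.0025 = 4900 × 103.561753 = 507,452.5901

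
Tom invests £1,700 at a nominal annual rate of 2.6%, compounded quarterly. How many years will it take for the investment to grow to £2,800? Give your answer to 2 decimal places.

19.25 years

Periodic rate i = 0.026/4 = 0.0065.
(1+i)^n = 2800/1700 = 1.64706, so n = ln 1.64706 / ln 1.0065 = 77.0171 quarters
= 77.0171/4 years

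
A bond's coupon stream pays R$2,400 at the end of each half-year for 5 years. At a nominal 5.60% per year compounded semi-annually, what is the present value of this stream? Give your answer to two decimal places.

R$20,683.04

i = 0.056/2 = 0.028 per half-year; n = 5·2 = 10.
PV = 2400 × [1 − (1+0.028)^(−10)] / 0.028 = 2400 × 8.617934 = 20,683.0414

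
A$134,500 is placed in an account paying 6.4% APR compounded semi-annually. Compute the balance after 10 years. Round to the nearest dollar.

A$252,532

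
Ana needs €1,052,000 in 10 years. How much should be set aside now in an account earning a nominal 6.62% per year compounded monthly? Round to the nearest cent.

Periodic rate i = 0.0662/12 = 0.00551667; n = 10 × 12 = 120 periods.
PV = FV·(1+i)^(−n) = 1,052,000 × 0.516758 = 543,629.3768

€543,629.38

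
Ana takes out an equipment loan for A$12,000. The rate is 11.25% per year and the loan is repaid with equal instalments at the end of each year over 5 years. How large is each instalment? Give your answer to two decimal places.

A$3,267.29

PMT = 12000 / ( [1 − (1+0.1125)^(−5)] / 0.1125 ) = 12000 / 3.672771 = 3,267.2876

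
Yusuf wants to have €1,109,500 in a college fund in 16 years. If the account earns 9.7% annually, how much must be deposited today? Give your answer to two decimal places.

€252,244.24

Discount factor = (1+0.097)^(−16) = 0.227349; PV = 1,109,500 × 0.227349 = 252,244.2443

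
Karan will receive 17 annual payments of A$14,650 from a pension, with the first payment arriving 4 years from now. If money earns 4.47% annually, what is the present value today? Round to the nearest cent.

PV at t=3 (ordinary 17-year annuity): 14650 × a(17|0.0447) = 14650 × 11.733968 = 171,902.6265
Discount back 3 years: 171,902.6265 × (1+0.0447)^(−3) = 171,902.6265 × 0.877052 = 150,767.4982

A$150,767.50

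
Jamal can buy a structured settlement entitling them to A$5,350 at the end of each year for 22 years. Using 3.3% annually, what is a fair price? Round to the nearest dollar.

PV = 5350 × [1 − (1+0.033)^(−22)] / 0.033 = 5350 × 15.468323 = 82,755.5272

A$82,756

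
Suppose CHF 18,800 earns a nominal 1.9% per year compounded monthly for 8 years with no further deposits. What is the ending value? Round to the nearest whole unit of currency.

CHF 21,884

i = 0.019/12 = 0.00158333 per month; n = 8·12 = 96.
FV = 18,800 × (1 + 0.00158333)^96 = 21,883.5817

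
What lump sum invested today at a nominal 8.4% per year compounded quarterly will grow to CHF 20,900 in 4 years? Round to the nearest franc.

CHF 14,988

Periodic rate i = 0.084/4 = 0.021; n = 4 × 4 = 16 periods.
PV = 20,900 / (1 + 0.021)^16 = 20,900 / 1.394479 = 14,987.6800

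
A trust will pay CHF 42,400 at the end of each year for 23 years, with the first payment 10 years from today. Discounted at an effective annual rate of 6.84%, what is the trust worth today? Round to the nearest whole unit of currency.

CHF 267,132

PV at t=9 (ordinary 23-year annuity): 42400 × a(23|0.0684) = 42400 × 11.427870 = 484,541.6829
PV₀ = 484,541.6829 / (1+0.0684)^9 = 484,541.6829 / 1.813865 = 267,132.1929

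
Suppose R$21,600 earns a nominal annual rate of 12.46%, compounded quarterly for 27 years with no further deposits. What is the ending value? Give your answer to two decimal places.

R$593,216.38

With 4 periods per year: i = 0.03115, n = 108.
21,600 × (1+0.03115)^108 = 21,600 × 27.463721 = 593,216.3757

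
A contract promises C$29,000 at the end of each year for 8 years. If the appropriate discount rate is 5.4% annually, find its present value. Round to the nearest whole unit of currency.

Annuity factor a(8|0.054) = 6.359981; PV = 29000 × 6.359981 = 184,439.4377

C$184,439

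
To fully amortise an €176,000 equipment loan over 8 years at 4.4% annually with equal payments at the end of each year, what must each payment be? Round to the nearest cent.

PMT = 176000 / ( [1 − (1+0.044)^(−8)] / 0.044 ) = 176000 / 6.622918 = 26,574.3900

€26,574.39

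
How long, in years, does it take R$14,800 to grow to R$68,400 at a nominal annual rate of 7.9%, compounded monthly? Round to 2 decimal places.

Periodic rate i = 0.079/12 = 0.00658333.
n = ln(68400/14800) / ln(1+0.00658333) = ln(4.62162) / 0.006562 = 233.2829 months
= 233.2829/12 years

19.44 years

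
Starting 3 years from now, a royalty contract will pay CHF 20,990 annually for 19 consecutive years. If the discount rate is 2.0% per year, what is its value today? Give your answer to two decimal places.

PV at t=2 (ordinary 19-year annuity): 20990 × a(19|0.02) = 20990 × 15.678462 = 329,090.9176
Discount back 2 years: 329,090.9176 × (1+0.02)^(−2) = 329,090.9176 × 0.961169 = 316,311.9162

CHF 316,311.92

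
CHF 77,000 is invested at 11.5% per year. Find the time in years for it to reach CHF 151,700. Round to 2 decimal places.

6.23 years

n = ln(151700/77000) / ln(1+0.115) = ln(1.97013) / 0.108854 = 6.2294 years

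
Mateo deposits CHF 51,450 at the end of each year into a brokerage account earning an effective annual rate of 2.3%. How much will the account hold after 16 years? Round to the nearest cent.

CHF 981,648.48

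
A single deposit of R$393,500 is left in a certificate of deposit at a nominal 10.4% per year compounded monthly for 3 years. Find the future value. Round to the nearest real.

Periodic rate i = 0.104/12 = 0.00866667; n = 3 × 12 = 36 periods.
FV = PV·(1+i)^n = 393,500 × 1.364319 = 536,859.7187

R$536,860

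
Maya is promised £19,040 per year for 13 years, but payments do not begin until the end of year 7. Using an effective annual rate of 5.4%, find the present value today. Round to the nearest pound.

£127,367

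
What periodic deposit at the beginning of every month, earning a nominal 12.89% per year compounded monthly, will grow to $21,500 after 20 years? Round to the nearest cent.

With 12 periods per year: i = 0.0107417, n = 240.
FV-annuity factor × (1+i) = 1128.292766; PMT = 21500 / 1128.292766 = 19.0553

$19.06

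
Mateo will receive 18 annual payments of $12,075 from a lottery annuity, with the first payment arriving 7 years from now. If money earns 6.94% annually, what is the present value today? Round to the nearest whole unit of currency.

$81,562

Value one period before first payment (t=6): 12075 × [1 − (1+0.0694)^(−18)] / 0.0694 = 12075 × 10.102793 = 121,991.2240
Discount back 6 years: 121,991.2240 × (1+0.0694)^(−6) = 121,991.2240 × 0.668589 = 81,561.9331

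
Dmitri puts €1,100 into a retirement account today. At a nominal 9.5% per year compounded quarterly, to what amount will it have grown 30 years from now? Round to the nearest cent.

€18,393.42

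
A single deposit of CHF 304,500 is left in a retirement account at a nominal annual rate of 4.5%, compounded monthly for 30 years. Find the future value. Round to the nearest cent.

CHF 1,171,624.06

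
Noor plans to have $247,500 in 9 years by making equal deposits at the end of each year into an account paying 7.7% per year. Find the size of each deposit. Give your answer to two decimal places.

FV-annuity factor = 12.332223; PMT = 247500 / 12.332223 = 20,069.3736

$20,069.37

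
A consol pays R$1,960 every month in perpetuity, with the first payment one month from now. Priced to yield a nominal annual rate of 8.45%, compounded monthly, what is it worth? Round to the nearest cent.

Periodic rate i = 0.0845/12 = 0.00704167.
PV = C/r = 1960/0.00704167 = 278,343.1953

R$278,343.20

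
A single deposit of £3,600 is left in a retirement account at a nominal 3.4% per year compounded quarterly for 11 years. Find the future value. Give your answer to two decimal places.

Periodic rate i = 0.034/4 = 0.0085; n = 11 × 4 = 44 periods.
FV = PV·(1+i)^n = 3,600 × 1.451242 = 5,224.4697

£5,224.47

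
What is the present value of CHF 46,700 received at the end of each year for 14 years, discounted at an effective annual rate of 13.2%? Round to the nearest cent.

CHF 291,429.76

PV = PMT · [1 − (1+i)^(−n)] / i = 46700 · 6.240466 = 291,429.7645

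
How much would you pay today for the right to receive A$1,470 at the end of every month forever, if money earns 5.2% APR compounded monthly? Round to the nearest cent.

A$339,230.77

Periodic rate i = 0.052/12 = 0.00433333.
PV = C/r = 1470/0.00433333 = 339,230.7692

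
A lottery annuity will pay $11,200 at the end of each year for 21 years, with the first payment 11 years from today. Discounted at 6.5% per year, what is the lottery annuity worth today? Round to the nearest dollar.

Value one period before first payment (t=10): 11200 × [1 − (1+0.065)^(−21)] / 0.065 = 11200 × 11.284983 = 126,391.8133
Discount back 10 years: 126,391.8133 × (1+0.065)^(−10) = 126,391.8133 × 0.532726 = 67,332.2096

$67,332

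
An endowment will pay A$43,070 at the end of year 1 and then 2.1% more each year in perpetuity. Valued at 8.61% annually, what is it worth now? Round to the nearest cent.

PV = D₁/(r − g) = 43070/(0.0861 − 0.021) = 661,597.5422

A$661,597.54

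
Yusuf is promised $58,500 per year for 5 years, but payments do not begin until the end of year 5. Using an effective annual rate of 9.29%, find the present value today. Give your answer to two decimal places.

Value one period before first payment (t=4): 58500 × [1 − (1+0.0929)^(−5)] / 0.0929 = 58500 × 3.860559 = 225,842.6868
Discount back 4 years: 225,842.6868 × (1+0.0929)^(−4) = 225,842.6868 × 0.700936 = 158,301.2441

$158,301.24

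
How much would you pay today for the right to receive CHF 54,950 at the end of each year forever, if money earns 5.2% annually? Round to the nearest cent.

CHF 1,056,730.77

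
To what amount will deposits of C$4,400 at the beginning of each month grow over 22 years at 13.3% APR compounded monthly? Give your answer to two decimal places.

i = 0.133/12 = 0.0110833 per month; n = 22·12 = 264.
FV = 4400 × [(1+0.0110833)^264 − 1] / 0.0110833 × (1+i) = 4400 × 1583.222825 = 6,966,180.4318
(Beginning-of-period payments → annuity-due factor ×(1+i).)

C$6,966,180.43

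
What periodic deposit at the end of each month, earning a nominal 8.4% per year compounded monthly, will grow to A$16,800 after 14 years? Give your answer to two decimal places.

With 12 periods per year: i = 0.007, n = 168.
PMT = 16800 / ( [(1+0.007)^168 − 1] / 0.007 ) = 16800 / 318.304325 = 52.7797

A$52.78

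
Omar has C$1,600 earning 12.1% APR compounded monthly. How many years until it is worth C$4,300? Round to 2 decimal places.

Periodic rate i = 0.121/12 = 0.0100833.
n = ln(4300/1600) / ln(1+0.0100833) = ln(2.68750) / 0.010033 = 98.5376 months
= 98.5376/12 years

8.21 years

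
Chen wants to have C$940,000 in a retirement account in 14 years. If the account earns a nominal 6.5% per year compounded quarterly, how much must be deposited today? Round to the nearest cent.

C$381,150.57

i = 0.065/4 = 0.01625 per quarter; n = 14·4 = 56.
Discount factor = (1+0.01625)^(−56) = 0.405479; PV = 940,000 × 0.405479 = 381,150.5685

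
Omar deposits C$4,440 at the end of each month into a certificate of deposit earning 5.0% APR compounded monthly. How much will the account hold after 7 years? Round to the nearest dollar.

Periodic rate i = 0.05/12 = 0.00416667; n = 7 × 12 = 84 periods.
FV = 4440 × [(1+0.00416667)^84 − 1] / 0.00416667 = 4440 × 100.328653 = 445,459.2173

C$445,459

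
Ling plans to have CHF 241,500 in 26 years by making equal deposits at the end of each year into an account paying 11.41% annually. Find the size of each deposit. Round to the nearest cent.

PMT = 241500 / ( [(1+0.1141)^26 − 1] / 0.1141 ) = 241500 / 136.695524 = 1,766.7001

CHF 1,766.70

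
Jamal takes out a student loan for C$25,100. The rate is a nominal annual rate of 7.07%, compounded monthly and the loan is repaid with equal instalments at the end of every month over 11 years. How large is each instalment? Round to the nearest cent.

C$274.11

With 12 periods per year: i = 0.00589167, n = 132.
Annuity-PV factor = 91.568104; PMT = 25100 / 91.568104 = 274.1129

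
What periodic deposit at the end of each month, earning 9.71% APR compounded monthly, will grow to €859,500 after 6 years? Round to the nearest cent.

€8,842.76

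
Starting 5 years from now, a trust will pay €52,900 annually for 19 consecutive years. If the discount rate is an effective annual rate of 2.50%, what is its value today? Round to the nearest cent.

€717,860.21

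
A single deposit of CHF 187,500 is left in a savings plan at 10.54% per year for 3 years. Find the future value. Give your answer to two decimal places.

CHF 253,255.95

FV = 187,500 × (1 + 0.1054)^3 = 253,255.9473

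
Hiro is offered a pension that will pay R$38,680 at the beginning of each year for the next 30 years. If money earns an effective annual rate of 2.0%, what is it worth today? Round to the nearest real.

R$883,621

PV = 38680 × [1 − (1+0.02)^(−30)] / 0.02 × (1+i) = 38680 × 22.844385 = 883,620.7987
(Beginning-of-period payments → annuity-due factor ×(1+i).)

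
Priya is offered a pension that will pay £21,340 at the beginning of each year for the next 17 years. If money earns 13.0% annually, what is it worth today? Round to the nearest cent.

£162,266.69

PV = 21340 × [1 − (1+0.13)^(−17)] / 0.13 × (1+i) = 21340 × 7.603875 = 162,266.6939
Payments are at the start of each period, so multiply by (1+i).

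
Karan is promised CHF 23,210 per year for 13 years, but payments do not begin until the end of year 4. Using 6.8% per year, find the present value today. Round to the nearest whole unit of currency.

CHF 161,059

PV at t=3 (ordinary 13-year annuity): 23210 × a(13|0.068) = 23210 × 8.453223 = 196,199.2946
Discount back 3 years: 196,199.2946 × (1+0.068)^(−3) = 196,199.2946 × 0.820892 = 161,058.5125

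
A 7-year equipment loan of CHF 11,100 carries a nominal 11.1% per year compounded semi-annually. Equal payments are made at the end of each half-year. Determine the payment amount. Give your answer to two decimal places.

With 2 periods per year: i = 0.0555, n = 14.
PMT = 11100 / ( [1 − (1+0.0555)^(−14)] / 0.0555 ) = 11100 / 9.559550 = 1,161.1425

CHF 1,161.14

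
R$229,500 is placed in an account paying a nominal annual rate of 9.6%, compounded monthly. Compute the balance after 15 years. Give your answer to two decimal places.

R$963,115.72

With 12 periods per year: i = 0.008, n = 180.
229,500 × (1+0.008)^180 = 229,500 × 4.196583 = 963,115.7158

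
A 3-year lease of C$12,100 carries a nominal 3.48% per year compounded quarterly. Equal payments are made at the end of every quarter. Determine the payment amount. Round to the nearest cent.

C$1,066.26

With 4 periods per year: i = 0.0087, n = 12.
Annuity-PV factor = 11.348077; PMT = 12100 / 11.348077 = 1,066.2600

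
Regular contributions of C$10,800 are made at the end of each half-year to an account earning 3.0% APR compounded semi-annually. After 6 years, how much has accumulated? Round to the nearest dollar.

Periodic rate i = 0.03/2 = 0.015; n = 6 × 2 = 12 periods.
FV = PMT · [(1+i)^n − 1] / i = 10800 · 13.041211 = 140,845.0835

C$140,845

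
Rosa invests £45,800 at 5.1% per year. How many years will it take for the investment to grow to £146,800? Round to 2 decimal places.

n = ln(146800/45800) / ln(1+0.051) = ln(3.20524) / 0.049742 = 23.4165 years

23.42 years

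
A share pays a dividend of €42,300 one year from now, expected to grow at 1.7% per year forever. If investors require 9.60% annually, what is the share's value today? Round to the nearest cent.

€535,443.04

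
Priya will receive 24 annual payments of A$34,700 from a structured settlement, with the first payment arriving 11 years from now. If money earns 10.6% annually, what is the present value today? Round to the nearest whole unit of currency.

PV at t=10 (ordinary 24-year annuity): 34700 × a(24|0.106) = 34700 × 8.593398 = 298,190.8995
Discount back 10 years: 298,190.8995 × (1+0.106)^(−10) = 298,190.8995 × 0.365131 = 108,878.7473

A$108,879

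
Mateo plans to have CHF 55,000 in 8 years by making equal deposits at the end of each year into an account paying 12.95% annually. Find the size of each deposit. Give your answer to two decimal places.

FV-annuity factor = 12.733964; PMT = 55000 / 12.733964 = 4,319.1578

CHF 4,319.16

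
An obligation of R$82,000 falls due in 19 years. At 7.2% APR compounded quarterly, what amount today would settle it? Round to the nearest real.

R$21,134

Periodic rate i = 0.072/4 = 0.018; n = 19 × 4 = 76 periods.
Discount factor = (1+0.018)^(−76) = 0.257732; PV = 82,000 × 0.257732 = 21,134.0497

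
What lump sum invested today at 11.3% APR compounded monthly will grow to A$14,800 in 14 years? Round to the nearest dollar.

i = 0.113/12 = 0.00941667 per month; n = 14·12 = 168.
Discount factor = (1+0.00941667)^(−168) = 0.207091; PV = 14,800 × 0.207091 = 3,064.9441

A$3,065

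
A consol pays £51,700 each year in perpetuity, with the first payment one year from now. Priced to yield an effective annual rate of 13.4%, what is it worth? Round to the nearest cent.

£385,820.90

PV = PMT / i = 51700 / 0.134 = 385,820.8955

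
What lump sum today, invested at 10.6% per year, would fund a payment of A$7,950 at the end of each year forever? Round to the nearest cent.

A$75,000.00

PV = C/r = 7950/0.106 = 75,000.0000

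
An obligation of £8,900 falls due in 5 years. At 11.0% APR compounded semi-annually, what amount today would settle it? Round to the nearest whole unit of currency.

£5,210

i = 0.11/2 = 0.055 per half-year; n = 5·2 = 10.
Discount factor = (1+0.055)^(−10) = 0.585431; PV = 8,900 × 0.585431 = 5,210.3322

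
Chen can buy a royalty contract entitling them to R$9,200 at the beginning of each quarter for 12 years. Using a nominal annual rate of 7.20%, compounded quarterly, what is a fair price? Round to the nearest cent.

R$299,322.57

Periodic rate i = 0.072/4 = 0.018; n = 12 × 4 = 48 periods.
PV = PMT · [1 − (1+i)^(−n)] / i × (1+i) = 9200 · 32.535062 = 299,322.5693
(Beginning-of-period payments → annuity-due factor ×(1+i).)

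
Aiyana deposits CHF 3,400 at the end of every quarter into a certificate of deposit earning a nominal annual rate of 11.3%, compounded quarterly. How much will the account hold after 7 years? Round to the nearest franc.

CHF 142,204

Periodic rate i = 0.113/4 = 0.02825; n = 7 × 4 = 28 periods.
Accumulation factor s(28|0.02825) = 41.824590; FV = 3400 × 41.824590 = 142,203.6056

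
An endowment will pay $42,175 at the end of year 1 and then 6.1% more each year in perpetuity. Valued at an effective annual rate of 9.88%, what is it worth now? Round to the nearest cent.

PV = D₁/(r − g) = 42175/(0.0988 − 0.061) = 1,115,740.7407

$1,115,740.74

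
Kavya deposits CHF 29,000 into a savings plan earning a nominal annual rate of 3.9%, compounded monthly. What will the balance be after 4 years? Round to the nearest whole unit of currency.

With 12 periods per year: i = 0.00325, n = 48.
FV = PV·(1+i)^n = 29,000 × 1.168531 = 33,887.3869

CHF 33,887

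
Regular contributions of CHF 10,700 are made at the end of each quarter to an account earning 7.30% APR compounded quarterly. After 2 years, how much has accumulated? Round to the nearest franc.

With 4 periods per year: i = 0.01825, n = 8.
Accumulation factor s(8|0.01825) = 8.530083; FV = 10700 × 8.530083 = 91,271.8908

CHF 91,272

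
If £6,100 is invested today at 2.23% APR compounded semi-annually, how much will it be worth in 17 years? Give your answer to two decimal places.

£8,893.23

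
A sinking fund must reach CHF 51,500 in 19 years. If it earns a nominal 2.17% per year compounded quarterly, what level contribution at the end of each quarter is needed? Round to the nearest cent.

CHF 549.32

i = 0.0217/4 = 0.005425 per quarter; n = 19·4 = 76.
PMT = 51500 / ( [(1+0.005425)^76 − 1] / 0.005425 ) = 51500 / 93.752152 = 549.3207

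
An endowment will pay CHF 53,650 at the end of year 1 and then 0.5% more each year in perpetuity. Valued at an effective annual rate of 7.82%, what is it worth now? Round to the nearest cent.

CHF 732,923.50

PV = D₁/(r − g) = 53650/(0.0782 − 0.005) = 732,923.4973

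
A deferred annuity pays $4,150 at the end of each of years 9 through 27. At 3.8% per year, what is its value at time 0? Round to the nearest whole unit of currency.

$41,141

Value one period before first payment (t=8): 4150 × [1 − (1+0.038)^(−19)] / 0.038 = 4150 × 13.359916 = 55,443.6528
PV₀ = 55,443.6528 / (1+0.038)^8 = 55,443.6528 / 1.347655 = 41,140.8260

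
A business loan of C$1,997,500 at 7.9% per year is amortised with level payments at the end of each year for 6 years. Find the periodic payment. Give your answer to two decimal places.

PMT = 1.9975e+06 / ( [1 − (1+0.079)^(−6)] / 0.079 ) = 1.9975e+06 / 4.636937 = 430,780.0202

C$430,780.02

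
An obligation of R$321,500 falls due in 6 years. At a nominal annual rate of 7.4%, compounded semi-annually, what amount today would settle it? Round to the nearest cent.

With 2 periods per year: i = 0.037, n = 12.
PV = FV·(1+i)^(−n) = 321,500 × 0.646629 = 207,891.1016

R$207,891.10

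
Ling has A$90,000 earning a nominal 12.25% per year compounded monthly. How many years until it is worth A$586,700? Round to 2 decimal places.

15.38 years

Periodic rate i = 0.1225/12 = 0.0102083.
(1+i)^n = 586700/90000 = 6.51889, so n = ln 6.51889 / ln 1.01021 = 184.5802 months
= 184.5802/12 years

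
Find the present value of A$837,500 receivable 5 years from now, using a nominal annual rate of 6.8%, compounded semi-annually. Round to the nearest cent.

A$599,486.53

With 2 periods per year: i = 0.034, n = 10.
Discount factor = (1+0.034)^(−10) = 0.715805; PV = 837,500 × 0.715805 = 599,486.5284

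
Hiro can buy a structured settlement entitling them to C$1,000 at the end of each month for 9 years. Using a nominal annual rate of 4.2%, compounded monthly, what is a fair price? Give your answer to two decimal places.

i = 0.042/12 = 0.0035 per month; n = 9·12 = 108.
PV = PMT · [1 − (1+i)^(−n)] / i = 1000 · 89.804893 = 89,804.8929

C$89,804.89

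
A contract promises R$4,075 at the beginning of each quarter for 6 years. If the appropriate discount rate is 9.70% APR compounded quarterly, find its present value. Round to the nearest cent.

i = 0.097/4 = 0.02425 per quarter; n = 6·4 = 24.
PV = 4075 × [1 − (1+0.02425)^(−24)] / 0.02425 × (1+i) = 4075 × 18.471398 = 75,270.9481
(annuity-due: payments at period start, so ×(1+i).)

R$75,270.95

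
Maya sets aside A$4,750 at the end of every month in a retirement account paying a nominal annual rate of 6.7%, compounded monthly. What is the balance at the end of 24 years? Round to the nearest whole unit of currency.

A$3,377,919

i = 0.067/12 = 0.00558333 per month; n = 24·12 = 288.
FV = PMT · [(1+i)^n − 1] / i = 4750 · 711.140739 = 3,377,918.5091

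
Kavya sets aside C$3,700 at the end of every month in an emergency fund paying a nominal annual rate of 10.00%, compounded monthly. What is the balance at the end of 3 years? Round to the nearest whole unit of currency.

C$154,593

i = 0.1/12 = 0.00833333 per month; n = 3·12 = 36.
FV = PMT · [(1+i)^n − 1] / i = 3700 · 41.781821 = 154,592.7380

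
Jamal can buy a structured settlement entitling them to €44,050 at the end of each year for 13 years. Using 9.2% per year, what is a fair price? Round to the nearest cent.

Annuity factor a(13|0.092) = 7.407638; PV = 44050 × 7.407638 = 326,306.4747

€326,306.47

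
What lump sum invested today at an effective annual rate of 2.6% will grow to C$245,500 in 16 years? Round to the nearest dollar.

PV = FV·(1+i)^(−n) = 245,500 × 0.663197 = 162,814.7415

C$162,815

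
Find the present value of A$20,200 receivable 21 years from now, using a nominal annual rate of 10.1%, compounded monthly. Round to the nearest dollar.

A$2,444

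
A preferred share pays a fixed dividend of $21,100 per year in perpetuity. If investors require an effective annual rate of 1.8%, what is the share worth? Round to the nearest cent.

PV = C/r = 21100/0.018 = 1,172,222.2222

$1,172,222.22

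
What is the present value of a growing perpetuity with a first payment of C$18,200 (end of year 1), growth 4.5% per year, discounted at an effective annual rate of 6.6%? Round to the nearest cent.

C$866,666.67

PV = PMT / (i − g) = 18200 / (0.066 − 0.045) = 18200 / 0.021000 = 866,666.6667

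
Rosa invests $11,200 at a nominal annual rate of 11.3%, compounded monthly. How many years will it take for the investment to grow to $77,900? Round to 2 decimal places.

Periodic rate i = 0.113/12 = 0.00941667.
n = ln(77900/11200) / ln(1+0.00941667) = ln(6.95536) / 0.009373 = 206.9341 months
= 206.9341/12 years

17.24 years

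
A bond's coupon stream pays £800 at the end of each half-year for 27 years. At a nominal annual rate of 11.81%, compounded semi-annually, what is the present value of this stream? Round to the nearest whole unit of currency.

£12,936

With 2 periods per year: i = 0.05905, n = 54.
PV = 800 × [1 − (1+0.05905)^(−54)] / 0.05905 = 800 × 16.170453 = 12,936.3626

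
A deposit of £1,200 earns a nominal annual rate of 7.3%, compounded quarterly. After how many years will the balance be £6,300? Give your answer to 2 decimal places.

22.92 years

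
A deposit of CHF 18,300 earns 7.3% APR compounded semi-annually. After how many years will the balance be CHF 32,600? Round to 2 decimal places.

8.05 years

Periodic rate i = 0.073/2 = 0.0365.
n = ln(32600/18300) / ln(1+0.0365) = ln(1.78142) / 0.035850 = 16.1065 half-years
= 16.1065/2 years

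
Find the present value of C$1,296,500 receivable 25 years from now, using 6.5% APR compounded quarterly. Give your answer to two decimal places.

C$258,652.49

i = 0.065/4 = 0.01625 per quarter; n = 25·4 = 100.
Discount factor = (1+0.01625)^(−100) = 0.199501; PV = 1,296,500 × 0.199501 = 258,652.4884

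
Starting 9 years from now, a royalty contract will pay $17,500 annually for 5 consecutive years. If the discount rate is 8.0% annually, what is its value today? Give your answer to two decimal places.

PV at t=8 (ordinary 5-year annuity): 17500 × a(5|0.08) = 17500 × 3.992710 = 69,872.4256
PV₀ = 69,872.4256 / (1+0.08)^8 = 69,872.4256 / 1.850930 = 37,749.8975

$37,749.90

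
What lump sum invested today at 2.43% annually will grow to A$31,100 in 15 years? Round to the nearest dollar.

A$21,695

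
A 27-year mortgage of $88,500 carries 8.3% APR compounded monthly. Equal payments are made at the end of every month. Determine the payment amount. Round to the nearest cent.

With 12 periods per year: i = 0.00691667, n = 324.
Annuity-PV factor = 129.083027; PMT = 88500 / 129.083027 = 685.6052

$685.61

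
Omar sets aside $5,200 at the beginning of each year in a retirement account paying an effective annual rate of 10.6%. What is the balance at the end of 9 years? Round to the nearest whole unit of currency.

$80,097

FV = PMT · [(1+i)^n − 1] / i × (1+i) = 5200 · 15.403235 = 80,096.8231
Payments are at the start of each period, so multiply by (1+i).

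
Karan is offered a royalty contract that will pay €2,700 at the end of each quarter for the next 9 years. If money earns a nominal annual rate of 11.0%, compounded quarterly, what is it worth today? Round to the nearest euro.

€61,209

Periodic rate i = 0.11/4 = 0.0275; n = 9 × 4 = 36 periods.
Annuity factor a(36|0.0275) = 22.669918; PV = 2700 × 22.669918 = 61,208.7773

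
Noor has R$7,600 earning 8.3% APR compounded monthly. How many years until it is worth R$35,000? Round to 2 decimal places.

18.46 years

Periodic rate i = 0.083/12 = 0.00691667.
n = ln(35000/7600) / ln(1+0.00691667) = ln(4.60526) / 0.006893 = 221.5627 months
= 221.5627/12 years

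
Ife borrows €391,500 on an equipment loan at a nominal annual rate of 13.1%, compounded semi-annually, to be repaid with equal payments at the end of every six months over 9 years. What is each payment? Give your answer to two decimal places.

€37,665.33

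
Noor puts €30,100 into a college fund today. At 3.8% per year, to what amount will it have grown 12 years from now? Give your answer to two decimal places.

FV = 30,100 × (1 + 0.038)^12 = 47,090.6557

€47,090.66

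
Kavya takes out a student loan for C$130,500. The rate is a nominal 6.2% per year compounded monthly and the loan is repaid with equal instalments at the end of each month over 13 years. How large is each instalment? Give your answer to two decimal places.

C$1,220.51

i = 0.062/12 = 0.00516667 per month; n = 13·12 = 156.
Annuity-PV factor = 106.922165; PMT = 130500 / 106.922165 = 1,220.5140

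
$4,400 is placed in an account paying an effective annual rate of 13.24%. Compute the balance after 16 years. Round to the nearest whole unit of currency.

FV = PV·(1+i)^n = 4,400 × 7.311353 = 32,169.9546

$32,170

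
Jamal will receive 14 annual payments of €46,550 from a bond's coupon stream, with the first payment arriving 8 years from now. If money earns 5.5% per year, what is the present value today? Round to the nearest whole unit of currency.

€306,870

PV at t=7 (ordinary 14-year annuity): 46550 × a(14|0.055) = 46550 × 9.589648 = 446,398.1095
PV₀ = 446,398.1095 / (1+0.055)^7 = 446,398.1095 / 1.454679 = 306,870.4918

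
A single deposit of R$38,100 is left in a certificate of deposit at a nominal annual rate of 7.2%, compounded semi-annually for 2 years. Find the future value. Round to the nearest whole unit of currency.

With 2 periods per year: i = 0.036, n = 4.
38,100 × (1+0.036)^4 = 38,100 × 1.151964 = 43,889.8400

R$43,890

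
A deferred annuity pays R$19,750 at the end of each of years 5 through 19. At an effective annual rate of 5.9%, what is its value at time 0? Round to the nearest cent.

R$153,513.13

Value one period before first payment (t=4): 19750 × [1 − (1+0.059)^(−15)] / 0.059 = 19750 × 9.776024 = 193,076.4827
Discount back 4 years: 193,076.4827 × (1+0.059)^(−4) = 193,076.4827 × 0.795090 = 153,513.1341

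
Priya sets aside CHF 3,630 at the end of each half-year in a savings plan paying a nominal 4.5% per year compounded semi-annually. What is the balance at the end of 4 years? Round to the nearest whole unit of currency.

i = 0.045/2 = 0.0225 per half-year; n = 4·2 = 8.
FV = 3630 × [(1+0.0225)^8 − 1] / 0.0225 = 3630 × 8.659162 = 31,432.7575

CHF 31,433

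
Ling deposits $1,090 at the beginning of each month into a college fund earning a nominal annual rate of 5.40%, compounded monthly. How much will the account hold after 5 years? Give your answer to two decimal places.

$75,225.15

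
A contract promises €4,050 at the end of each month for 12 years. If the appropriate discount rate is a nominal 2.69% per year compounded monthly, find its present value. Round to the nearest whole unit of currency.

€497,960

Periodic rate i = 0.0269/12 = 0.00224167; n = 12 × 12 = 144 periods.
Annuity factor a(144|0.00224167) = 122.953022; PV = 4050 × 122.953022 = 497,959.7378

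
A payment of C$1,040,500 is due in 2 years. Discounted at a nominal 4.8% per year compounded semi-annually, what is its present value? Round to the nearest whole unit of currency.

C$946,329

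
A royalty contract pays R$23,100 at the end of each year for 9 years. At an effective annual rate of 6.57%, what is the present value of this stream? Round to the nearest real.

R$153,294

PV = PMT · [1 − (1+i)^(−n)] / i = 23100 · 6.636103 = 153,293.9708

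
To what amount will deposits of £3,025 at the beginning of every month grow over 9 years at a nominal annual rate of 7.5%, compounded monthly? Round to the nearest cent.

£467,500.95

i = 0.075/12 = 0.00625 per month; n = 9·12 = 108.
FV = PMT · [(1+i)^n − 1] / i × (1+i) = 3025 · 154.545769 = 467,500.9497
(Beginning-of-period payments → annuity-due factor ×(1+i).)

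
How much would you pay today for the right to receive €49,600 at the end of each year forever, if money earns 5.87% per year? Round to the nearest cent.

PV = PMT / i = 49600 / 0.0587 = 844,974.4463

€844,974.45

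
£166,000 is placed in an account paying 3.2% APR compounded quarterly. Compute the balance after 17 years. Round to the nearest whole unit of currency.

i = 0.032/4 = 0.008 per quarter; n = 17·4 = 68.
166,000 × (1+0.008)^68 = 166,000 × 1.719160 = 285,380.4849

£285,380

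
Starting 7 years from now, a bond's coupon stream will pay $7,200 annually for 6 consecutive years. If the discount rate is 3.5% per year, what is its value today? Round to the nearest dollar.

$31,210

Value one period before first payment (t=6): 7200 × [1 − (1+0.035)^(−6)] / 0.035 = 7200 × 5.328553 = 38,365.5817
PV₀ = 38,365.5817 / (1+0.035)^6 = 38,365.5817 / 1.229255 = 31,210.4255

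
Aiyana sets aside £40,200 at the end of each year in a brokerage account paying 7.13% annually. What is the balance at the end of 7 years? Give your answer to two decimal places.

Accumulation factor s(7|0.0713) = 8.688471; FV = 40200 × 8.688471 = 349,276.5443

£349,276.54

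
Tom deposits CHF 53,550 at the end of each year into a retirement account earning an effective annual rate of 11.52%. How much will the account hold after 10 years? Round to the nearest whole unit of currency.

FV = 53550 × [(1+0.1152)^10 − 1] / 0.1152 = 53550 × 17.146514 = 918,195.8129

CHF 918,196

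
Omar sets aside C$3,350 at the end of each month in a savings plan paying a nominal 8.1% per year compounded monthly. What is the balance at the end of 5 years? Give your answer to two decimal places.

Periodic rate i = 0.081/12 = 0.00675; n = 5 × 12 = 60 periods.
Accumulation factor s(60|0.00675) = 73.668697; FV = 3350 × 73.668697 = 246,790.1346

C$246,790.13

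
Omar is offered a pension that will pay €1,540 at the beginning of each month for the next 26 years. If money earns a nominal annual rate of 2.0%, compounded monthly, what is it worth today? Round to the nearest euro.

i = 0.02/12 = 0.00166667 per month; n = 26·12 = 312.
Annuity factor a(312|0.00166667) × (1+i) = 243.538456; PV = 1540 × 243.538456 = 375,049.2223
Payments are at the start of each period, so multiply by (1+i).

€375,049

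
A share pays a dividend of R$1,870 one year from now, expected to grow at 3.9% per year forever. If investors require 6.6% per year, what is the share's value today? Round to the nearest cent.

R$69,259.26

PV = D₁/(r − g) = 1870/(0.066 − 0.039) = 69,259.2593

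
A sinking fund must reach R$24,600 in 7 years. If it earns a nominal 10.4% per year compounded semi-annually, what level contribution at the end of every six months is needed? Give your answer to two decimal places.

R$1,237.87

i = 0.104/2 = 0.052 per half-year; n = 7·2 = 14.
PMT = 24600 / ( [(1+0.052)^14 − 1] / 0.052 ) = 24600 / 19.872855 = 1,237.8694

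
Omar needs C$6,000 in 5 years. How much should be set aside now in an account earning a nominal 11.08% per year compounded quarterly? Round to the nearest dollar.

With 4 periods per year: i = 0.0277, n = 20.
Discount factor = (1+0.0277)^(−20) = 0.578992; PV = 6,000 × 0.578992 = 3,473.9545

C$3,474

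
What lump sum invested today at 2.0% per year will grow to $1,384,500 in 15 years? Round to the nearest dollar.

$1,028,704

PV = FV·(1+i)^(−n) = 1,384,500 × 0.743015 = 1,028,703.8937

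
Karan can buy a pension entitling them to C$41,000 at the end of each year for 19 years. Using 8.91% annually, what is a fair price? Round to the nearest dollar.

PV = 41000 × [1 − (1+0.0891)^(−19)] / 0.0891 = 41000 × 9.005991 = 369,245.6422

C$369,246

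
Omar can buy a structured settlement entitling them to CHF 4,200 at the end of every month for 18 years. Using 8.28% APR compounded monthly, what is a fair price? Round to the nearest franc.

i = 0.0828/12 = 0.0069 per month; n = 18·12 = 216.
PV = PMT · [1 − (1+i)^(−n)] / i = 4200 · 112.110354 = 470,863.4882

CHF 470,863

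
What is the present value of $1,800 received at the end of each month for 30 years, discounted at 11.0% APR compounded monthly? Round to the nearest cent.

With 12 periods per year: i = 0.00916667, n = 360.
PV = 1800 × [1 − (1+0.00916667)^(−360)] / 0.00916667 = 1800 × 105.006346 = 189,011.4228

$189,011.42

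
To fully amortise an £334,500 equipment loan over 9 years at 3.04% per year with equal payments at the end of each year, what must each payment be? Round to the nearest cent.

£43,041.30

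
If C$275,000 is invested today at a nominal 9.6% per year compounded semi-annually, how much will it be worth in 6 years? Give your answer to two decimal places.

C$482,689.76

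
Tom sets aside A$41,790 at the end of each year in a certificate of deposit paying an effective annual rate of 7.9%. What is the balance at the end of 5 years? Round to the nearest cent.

Accumulation factor s(5|0.079) = 5.854914; FV = 41790 × 5.854914 = 244,676.8621

A$244,676.86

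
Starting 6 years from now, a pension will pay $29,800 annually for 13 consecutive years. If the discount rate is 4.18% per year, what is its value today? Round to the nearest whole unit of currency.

PV at t=5 (ordinary 13-year annuity): 29800 × a(13|0.0418) = 29800 × 9.875036 = 294,276.0862
Discount back 5 years: 294,276.0862 × (1+0.0418)^(−5) = 294,276.0862 × 0.814851 = 239,791.1806

$239,791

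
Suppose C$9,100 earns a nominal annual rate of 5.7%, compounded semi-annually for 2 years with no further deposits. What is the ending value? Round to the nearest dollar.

With 2 periods per year: i = 0.0285, n = 4.
FV = 9,100 × (1 + 0.0285)^4 = 10,182.5975

C$10,183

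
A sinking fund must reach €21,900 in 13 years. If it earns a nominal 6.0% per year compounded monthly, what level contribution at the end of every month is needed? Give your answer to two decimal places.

With 12 periods per year: i = 0.005, n = 156.
FV-annuity factor = 235.447328; PMT = 21900 / 235.447328 = 93.0144

€93.01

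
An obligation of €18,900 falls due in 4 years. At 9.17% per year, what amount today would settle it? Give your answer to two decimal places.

€13,306.03

PV = 18,900 / (1 + 0.0917)^4 = 18,900 / 1.420408 = 13,306.0320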